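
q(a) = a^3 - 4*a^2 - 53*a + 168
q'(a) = 3*a^2 - 8*a - 53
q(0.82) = 122.40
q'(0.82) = -57.54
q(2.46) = 28.30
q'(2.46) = -54.53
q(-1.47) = 234.09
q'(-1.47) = -34.76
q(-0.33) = 185.02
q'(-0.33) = -50.03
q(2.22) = 41.57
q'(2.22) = -55.97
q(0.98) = 113.16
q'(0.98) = -57.96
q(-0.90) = 211.73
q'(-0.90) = -43.37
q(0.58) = 136.11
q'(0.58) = -56.63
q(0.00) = 168.00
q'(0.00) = -53.00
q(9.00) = 96.00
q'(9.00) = 118.00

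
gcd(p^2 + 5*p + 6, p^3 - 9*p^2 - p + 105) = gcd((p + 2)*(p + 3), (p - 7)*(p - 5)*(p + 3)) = p + 3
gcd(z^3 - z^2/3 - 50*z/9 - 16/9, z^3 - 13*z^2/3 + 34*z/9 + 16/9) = z^2 - 7*z/3 - 8/9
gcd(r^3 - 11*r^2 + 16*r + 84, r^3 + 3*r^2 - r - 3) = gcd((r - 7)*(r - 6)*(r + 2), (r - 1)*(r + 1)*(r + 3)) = 1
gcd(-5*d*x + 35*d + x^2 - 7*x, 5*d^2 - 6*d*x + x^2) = -5*d + x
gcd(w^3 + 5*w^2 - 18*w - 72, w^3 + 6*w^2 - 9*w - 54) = w^2 + 9*w + 18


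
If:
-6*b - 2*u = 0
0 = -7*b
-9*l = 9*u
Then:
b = 0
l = 0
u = 0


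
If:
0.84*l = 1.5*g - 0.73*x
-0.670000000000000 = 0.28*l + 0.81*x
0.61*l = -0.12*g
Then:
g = -0.37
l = 0.07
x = -0.85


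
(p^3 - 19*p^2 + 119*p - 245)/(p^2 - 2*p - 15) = (p^2 - 14*p + 49)/(p + 3)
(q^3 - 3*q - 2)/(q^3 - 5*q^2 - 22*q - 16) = (q^2 - q - 2)/(q^2 - 6*q - 16)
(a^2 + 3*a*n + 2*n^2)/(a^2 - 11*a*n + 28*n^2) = (a^2 + 3*a*n + 2*n^2)/(a^2 - 11*a*n + 28*n^2)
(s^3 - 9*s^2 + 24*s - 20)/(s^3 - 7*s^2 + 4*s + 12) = (s^2 - 7*s + 10)/(s^2 - 5*s - 6)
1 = 1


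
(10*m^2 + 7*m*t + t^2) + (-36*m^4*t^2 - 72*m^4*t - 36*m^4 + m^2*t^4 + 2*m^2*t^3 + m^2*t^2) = -36*m^4*t^2 - 72*m^4*t - 36*m^4 + m^2*t^4 + 2*m^2*t^3 + m^2*t^2 + 10*m^2 + 7*m*t + t^2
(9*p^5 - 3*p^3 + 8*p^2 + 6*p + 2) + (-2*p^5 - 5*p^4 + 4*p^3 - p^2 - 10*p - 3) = 7*p^5 - 5*p^4 + p^3 + 7*p^2 - 4*p - 1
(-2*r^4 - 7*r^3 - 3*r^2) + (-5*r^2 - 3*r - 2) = -2*r^4 - 7*r^3 - 8*r^2 - 3*r - 2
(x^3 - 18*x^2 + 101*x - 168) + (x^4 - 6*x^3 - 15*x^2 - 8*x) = x^4 - 5*x^3 - 33*x^2 + 93*x - 168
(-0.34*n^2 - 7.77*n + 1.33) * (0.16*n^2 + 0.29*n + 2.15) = -0.0544*n^4 - 1.3418*n^3 - 2.7715*n^2 - 16.3198*n + 2.8595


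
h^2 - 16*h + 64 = (h - 8)^2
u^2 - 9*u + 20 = (u - 5)*(u - 4)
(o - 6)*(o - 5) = o^2 - 11*o + 30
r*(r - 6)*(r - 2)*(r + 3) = r^4 - 5*r^3 - 12*r^2 + 36*r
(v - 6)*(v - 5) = v^2 - 11*v + 30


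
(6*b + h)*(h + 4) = 6*b*h + 24*b + h^2 + 4*h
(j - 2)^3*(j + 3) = j^4 - 3*j^3 - 6*j^2 + 28*j - 24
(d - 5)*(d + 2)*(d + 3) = d^3 - 19*d - 30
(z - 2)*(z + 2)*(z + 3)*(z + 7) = z^4 + 10*z^3 + 17*z^2 - 40*z - 84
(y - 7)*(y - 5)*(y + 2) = y^3 - 10*y^2 + 11*y + 70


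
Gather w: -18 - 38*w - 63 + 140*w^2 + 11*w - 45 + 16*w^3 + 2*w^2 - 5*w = 16*w^3 + 142*w^2 - 32*w - 126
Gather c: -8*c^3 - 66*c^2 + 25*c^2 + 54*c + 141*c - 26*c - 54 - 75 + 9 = -8*c^3 - 41*c^2 + 169*c - 120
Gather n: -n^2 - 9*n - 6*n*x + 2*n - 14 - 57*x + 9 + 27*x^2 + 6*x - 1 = -n^2 + n*(-6*x - 7) + 27*x^2 - 51*x - 6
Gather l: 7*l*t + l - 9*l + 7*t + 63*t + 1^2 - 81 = l*(7*t - 8) + 70*t - 80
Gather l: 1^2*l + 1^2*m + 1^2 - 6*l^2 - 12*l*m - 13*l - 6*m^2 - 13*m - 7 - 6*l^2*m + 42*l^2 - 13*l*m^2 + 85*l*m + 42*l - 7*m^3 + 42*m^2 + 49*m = l^2*(36 - 6*m) + l*(-13*m^2 + 73*m + 30) - 7*m^3 + 36*m^2 + 37*m - 6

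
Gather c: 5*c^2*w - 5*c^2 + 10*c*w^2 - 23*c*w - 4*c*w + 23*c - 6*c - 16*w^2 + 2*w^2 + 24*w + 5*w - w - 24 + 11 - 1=c^2*(5*w - 5) + c*(10*w^2 - 27*w + 17) - 14*w^2 + 28*w - 14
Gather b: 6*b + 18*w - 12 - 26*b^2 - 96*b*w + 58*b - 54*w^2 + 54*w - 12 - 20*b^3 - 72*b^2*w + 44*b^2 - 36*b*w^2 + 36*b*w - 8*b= -20*b^3 + b^2*(18 - 72*w) + b*(-36*w^2 - 60*w + 56) - 54*w^2 + 72*w - 24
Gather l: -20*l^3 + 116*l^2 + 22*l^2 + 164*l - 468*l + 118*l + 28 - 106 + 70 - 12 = -20*l^3 + 138*l^2 - 186*l - 20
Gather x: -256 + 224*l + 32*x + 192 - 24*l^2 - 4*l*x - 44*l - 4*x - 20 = -24*l^2 + 180*l + x*(28 - 4*l) - 84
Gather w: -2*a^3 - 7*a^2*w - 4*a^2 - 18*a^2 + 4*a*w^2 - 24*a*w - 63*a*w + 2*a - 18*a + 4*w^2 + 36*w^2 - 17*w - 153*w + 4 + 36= -2*a^3 - 22*a^2 - 16*a + w^2*(4*a + 40) + w*(-7*a^2 - 87*a - 170) + 40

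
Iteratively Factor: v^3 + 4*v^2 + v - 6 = (v + 2)*(v^2 + 2*v - 3) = (v - 1)*(v + 2)*(v + 3)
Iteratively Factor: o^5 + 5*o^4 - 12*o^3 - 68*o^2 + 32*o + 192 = (o + 4)*(o^4 + o^3 - 16*o^2 - 4*o + 48) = (o - 3)*(o + 4)*(o^3 + 4*o^2 - 4*o - 16) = (o - 3)*(o + 2)*(o + 4)*(o^2 + 2*o - 8) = (o - 3)*(o + 2)*(o + 4)^2*(o - 2)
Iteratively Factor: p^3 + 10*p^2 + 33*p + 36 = (p + 4)*(p^2 + 6*p + 9) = (p + 3)*(p + 4)*(p + 3)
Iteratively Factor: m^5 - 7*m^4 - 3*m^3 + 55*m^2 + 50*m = (m + 1)*(m^4 - 8*m^3 + 5*m^2 + 50*m) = (m - 5)*(m + 1)*(m^3 - 3*m^2 - 10*m) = (m - 5)*(m + 1)*(m + 2)*(m^2 - 5*m) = (m - 5)^2*(m + 1)*(m + 2)*(m)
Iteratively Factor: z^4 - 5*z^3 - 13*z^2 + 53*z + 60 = (z + 1)*(z^3 - 6*z^2 - 7*z + 60) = (z - 5)*(z + 1)*(z^2 - z - 12) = (z - 5)*(z - 4)*(z + 1)*(z + 3)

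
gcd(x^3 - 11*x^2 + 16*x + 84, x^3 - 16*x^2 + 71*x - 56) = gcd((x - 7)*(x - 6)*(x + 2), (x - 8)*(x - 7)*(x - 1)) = x - 7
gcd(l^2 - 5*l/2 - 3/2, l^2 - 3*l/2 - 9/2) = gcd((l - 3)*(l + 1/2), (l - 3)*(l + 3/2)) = l - 3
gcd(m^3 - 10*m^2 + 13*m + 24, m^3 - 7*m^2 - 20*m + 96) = m^2 - 11*m + 24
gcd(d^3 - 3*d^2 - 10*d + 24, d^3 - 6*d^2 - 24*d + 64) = d - 2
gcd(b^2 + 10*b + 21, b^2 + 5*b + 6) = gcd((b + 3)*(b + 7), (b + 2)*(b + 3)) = b + 3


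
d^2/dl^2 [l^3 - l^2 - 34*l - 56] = 6*l - 2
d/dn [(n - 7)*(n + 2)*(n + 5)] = 3*n^2 - 39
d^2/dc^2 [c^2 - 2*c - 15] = 2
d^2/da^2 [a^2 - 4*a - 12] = 2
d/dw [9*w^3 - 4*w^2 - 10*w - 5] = 27*w^2 - 8*w - 10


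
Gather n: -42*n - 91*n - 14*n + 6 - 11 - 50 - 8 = -147*n - 63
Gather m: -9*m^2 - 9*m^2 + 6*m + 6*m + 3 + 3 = -18*m^2 + 12*m + 6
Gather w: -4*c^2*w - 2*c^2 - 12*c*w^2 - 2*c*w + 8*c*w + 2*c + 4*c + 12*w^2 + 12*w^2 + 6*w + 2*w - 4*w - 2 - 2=-2*c^2 + 6*c + w^2*(24 - 12*c) + w*(-4*c^2 + 6*c + 4) - 4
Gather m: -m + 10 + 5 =15 - m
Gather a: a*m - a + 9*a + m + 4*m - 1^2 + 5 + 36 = a*(m + 8) + 5*m + 40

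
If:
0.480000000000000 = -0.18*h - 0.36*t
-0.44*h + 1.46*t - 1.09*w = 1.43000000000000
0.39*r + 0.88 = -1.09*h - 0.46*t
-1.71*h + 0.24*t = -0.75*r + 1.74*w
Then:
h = 2.82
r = -6.90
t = -2.74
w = -6.12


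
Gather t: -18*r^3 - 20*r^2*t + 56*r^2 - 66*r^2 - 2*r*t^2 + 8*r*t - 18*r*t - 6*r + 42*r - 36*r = -18*r^3 - 10*r^2 - 2*r*t^2 + t*(-20*r^2 - 10*r)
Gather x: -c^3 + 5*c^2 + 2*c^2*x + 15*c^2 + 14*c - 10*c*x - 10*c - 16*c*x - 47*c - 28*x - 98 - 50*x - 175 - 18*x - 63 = -c^3 + 20*c^2 - 43*c + x*(2*c^2 - 26*c - 96) - 336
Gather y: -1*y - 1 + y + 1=0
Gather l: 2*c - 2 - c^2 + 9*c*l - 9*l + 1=-c^2 + 2*c + l*(9*c - 9) - 1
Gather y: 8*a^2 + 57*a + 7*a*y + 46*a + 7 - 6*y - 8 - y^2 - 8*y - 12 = 8*a^2 + 103*a - y^2 + y*(7*a - 14) - 13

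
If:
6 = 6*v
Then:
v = 1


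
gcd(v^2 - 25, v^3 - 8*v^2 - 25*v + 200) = v^2 - 25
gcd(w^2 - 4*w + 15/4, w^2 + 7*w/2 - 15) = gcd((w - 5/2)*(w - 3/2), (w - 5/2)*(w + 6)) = w - 5/2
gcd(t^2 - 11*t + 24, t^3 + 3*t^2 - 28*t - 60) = 1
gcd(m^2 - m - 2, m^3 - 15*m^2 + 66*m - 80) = m - 2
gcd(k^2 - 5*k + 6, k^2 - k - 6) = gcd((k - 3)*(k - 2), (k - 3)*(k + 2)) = k - 3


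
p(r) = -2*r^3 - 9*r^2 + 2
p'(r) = -6*r^2 - 18*r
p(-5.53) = 65.00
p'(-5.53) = -83.95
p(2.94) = -126.62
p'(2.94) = -104.78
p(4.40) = -342.61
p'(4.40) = -195.36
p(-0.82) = -2.95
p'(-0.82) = 10.73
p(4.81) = -428.79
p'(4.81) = -225.40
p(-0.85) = -3.27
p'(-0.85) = 10.96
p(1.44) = -22.63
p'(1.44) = -38.36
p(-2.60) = -23.69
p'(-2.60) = 6.24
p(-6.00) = 110.00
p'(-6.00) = -108.00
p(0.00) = 2.00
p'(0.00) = 0.00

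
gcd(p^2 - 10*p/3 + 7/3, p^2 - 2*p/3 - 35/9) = p - 7/3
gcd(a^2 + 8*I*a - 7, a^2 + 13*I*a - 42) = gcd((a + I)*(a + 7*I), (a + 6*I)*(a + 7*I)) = a + 7*I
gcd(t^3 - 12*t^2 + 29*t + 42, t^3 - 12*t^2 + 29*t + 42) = t^3 - 12*t^2 + 29*t + 42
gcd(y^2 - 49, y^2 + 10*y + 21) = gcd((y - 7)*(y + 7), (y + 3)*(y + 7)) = y + 7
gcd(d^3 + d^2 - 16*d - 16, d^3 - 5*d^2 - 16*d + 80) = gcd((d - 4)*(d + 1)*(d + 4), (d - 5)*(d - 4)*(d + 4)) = d^2 - 16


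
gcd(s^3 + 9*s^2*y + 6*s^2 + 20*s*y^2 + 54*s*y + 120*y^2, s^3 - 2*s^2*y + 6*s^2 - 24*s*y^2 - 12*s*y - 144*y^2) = s^2 + 4*s*y + 6*s + 24*y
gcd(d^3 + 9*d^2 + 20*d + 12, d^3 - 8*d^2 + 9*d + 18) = d + 1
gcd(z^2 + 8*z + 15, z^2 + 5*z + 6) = z + 3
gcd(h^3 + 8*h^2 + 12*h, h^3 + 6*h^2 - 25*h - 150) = h + 6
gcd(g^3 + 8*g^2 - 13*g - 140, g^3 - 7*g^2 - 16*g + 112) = g - 4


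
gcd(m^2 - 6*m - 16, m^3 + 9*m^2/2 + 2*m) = 1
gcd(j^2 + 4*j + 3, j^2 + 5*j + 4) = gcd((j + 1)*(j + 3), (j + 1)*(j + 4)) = j + 1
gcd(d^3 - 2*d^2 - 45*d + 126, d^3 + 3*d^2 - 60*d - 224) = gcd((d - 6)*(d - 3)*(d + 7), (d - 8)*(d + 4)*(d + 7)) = d + 7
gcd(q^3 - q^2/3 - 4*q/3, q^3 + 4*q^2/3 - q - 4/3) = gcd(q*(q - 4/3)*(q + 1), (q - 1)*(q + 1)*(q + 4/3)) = q + 1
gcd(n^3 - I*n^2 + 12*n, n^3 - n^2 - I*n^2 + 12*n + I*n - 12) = n^2 - I*n + 12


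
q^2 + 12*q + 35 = (q + 5)*(q + 7)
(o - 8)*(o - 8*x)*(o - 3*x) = o^3 - 11*o^2*x - 8*o^2 + 24*o*x^2 + 88*o*x - 192*x^2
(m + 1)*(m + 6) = m^2 + 7*m + 6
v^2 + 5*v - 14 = (v - 2)*(v + 7)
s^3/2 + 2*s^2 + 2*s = s*(s/2 + 1)*(s + 2)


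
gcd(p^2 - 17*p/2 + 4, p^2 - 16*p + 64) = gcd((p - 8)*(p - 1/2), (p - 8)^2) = p - 8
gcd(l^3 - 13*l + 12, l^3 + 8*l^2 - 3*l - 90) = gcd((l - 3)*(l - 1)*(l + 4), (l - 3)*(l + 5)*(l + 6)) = l - 3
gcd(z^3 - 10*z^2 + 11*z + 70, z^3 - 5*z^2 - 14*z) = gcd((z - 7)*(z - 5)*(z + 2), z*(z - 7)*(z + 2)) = z^2 - 5*z - 14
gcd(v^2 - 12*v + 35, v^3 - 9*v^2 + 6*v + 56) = v - 7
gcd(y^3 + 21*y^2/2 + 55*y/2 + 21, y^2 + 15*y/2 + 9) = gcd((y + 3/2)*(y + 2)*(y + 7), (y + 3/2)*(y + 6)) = y + 3/2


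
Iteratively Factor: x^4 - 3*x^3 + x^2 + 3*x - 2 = (x - 1)*(x^3 - 2*x^2 - x + 2) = (x - 1)^2*(x^2 - x - 2) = (x - 2)*(x - 1)^2*(x + 1)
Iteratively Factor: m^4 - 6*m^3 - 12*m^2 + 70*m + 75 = (m - 5)*(m^3 - m^2 - 17*m - 15) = (m - 5)*(m + 1)*(m^2 - 2*m - 15) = (m - 5)*(m + 1)*(m + 3)*(m - 5)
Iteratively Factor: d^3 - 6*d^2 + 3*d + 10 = (d - 5)*(d^2 - d - 2) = (d - 5)*(d - 2)*(d + 1)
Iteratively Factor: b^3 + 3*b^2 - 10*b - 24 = (b - 3)*(b^2 + 6*b + 8) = (b - 3)*(b + 2)*(b + 4)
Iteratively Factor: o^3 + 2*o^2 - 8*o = (o - 2)*(o^2 + 4*o) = (o - 2)*(o + 4)*(o)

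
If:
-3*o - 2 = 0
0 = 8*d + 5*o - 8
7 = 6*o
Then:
No Solution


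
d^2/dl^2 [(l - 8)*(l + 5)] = 2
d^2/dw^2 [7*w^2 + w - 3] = 14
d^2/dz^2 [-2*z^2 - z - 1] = -4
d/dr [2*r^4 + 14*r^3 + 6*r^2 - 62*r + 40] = 8*r^3 + 42*r^2 + 12*r - 62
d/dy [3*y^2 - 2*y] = 6*y - 2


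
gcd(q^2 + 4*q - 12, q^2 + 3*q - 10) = q - 2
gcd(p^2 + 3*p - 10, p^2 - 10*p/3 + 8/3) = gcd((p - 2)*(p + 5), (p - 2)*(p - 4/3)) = p - 2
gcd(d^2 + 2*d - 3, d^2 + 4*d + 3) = d + 3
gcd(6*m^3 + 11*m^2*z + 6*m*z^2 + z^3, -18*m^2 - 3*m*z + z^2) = 3*m + z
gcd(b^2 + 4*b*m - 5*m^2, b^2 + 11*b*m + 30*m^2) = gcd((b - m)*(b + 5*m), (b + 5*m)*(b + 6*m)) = b + 5*m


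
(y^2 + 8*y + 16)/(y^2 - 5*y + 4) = (y^2 + 8*y + 16)/(y^2 - 5*y + 4)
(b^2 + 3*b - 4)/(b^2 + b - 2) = (b + 4)/(b + 2)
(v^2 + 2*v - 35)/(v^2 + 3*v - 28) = (v - 5)/(v - 4)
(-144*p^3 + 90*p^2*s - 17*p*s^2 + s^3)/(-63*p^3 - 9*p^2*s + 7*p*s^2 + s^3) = (48*p^2 - 14*p*s + s^2)/(21*p^2 + 10*p*s + s^2)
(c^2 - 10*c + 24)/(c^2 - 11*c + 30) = (c - 4)/(c - 5)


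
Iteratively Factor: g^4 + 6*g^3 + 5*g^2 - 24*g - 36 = (g - 2)*(g^3 + 8*g^2 + 21*g + 18) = (g - 2)*(g + 3)*(g^2 + 5*g + 6) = (g - 2)*(g + 2)*(g + 3)*(g + 3)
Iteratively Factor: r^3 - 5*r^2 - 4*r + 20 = (r - 5)*(r^2 - 4) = (r - 5)*(r + 2)*(r - 2)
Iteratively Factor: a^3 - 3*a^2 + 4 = (a + 1)*(a^2 - 4*a + 4) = (a - 2)*(a + 1)*(a - 2)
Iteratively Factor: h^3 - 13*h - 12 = (h - 4)*(h^2 + 4*h + 3) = (h - 4)*(h + 1)*(h + 3)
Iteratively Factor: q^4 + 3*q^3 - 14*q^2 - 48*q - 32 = (q + 4)*(q^3 - q^2 - 10*q - 8) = (q + 1)*(q + 4)*(q^2 - 2*q - 8) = (q + 1)*(q + 2)*(q + 4)*(q - 4)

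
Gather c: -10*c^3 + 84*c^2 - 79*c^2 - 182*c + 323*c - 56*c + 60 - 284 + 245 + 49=-10*c^3 + 5*c^2 + 85*c + 70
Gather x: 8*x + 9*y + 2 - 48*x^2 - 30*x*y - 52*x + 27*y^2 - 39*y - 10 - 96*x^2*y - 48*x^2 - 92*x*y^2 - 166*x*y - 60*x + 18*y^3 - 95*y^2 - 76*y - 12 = x^2*(-96*y - 96) + x*(-92*y^2 - 196*y - 104) + 18*y^3 - 68*y^2 - 106*y - 20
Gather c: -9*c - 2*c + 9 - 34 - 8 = -11*c - 33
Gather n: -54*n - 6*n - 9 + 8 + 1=-60*n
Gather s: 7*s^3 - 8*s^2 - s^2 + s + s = 7*s^3 - 9*s^2 + 2*s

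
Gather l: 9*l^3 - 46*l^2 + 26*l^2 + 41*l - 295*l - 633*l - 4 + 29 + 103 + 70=9*l^3 - 20*l^2 - 887*l + 198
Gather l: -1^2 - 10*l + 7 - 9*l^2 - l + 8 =-9*l^2 - 11*l + 14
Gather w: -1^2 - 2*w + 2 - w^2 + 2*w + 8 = 9 - w^2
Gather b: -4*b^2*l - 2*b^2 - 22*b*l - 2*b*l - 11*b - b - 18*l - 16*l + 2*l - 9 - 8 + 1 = b^2*(-4*l - 2) + b*(-24*l - 12) - 32*l - 16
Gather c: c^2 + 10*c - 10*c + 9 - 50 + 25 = c^2 - 16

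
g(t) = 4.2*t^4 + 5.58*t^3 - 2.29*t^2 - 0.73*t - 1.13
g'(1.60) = 103.61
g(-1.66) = 0.14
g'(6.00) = 4203.23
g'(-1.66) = -23.85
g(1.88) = 78.95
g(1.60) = 42.22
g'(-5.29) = -1995.05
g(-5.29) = 2401.67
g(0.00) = -1.13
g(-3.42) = 325.96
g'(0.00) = -0.73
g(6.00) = 6560.53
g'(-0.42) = 2.90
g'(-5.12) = -1793.31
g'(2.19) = 245.98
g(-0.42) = -1.51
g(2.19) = 141.51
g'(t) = 16.8*t^3 + 16.74*t^2 - 4.58*t - 0.73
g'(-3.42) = -461.30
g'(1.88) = 161.46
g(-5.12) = 2079.86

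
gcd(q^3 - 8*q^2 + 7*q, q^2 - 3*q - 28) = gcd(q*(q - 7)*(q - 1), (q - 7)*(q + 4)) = q - 7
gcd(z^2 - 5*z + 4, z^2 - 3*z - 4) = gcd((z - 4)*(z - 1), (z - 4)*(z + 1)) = z - 4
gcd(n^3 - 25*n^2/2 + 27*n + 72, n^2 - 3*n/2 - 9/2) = n + 3/2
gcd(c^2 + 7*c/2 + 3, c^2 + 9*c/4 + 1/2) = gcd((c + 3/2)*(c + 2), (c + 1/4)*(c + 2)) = c + 2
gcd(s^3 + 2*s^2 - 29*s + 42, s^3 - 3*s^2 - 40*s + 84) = s - 2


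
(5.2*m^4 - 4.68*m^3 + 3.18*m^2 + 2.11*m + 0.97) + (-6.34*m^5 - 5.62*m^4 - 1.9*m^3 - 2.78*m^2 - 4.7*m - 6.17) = -6.34*m^5 - 0.42*m^4 - 6.58*m^3 + 0.4*m^2 - 2.59*m - 5.2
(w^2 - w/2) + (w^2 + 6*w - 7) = 2*w^2 + 11*w/2 - 7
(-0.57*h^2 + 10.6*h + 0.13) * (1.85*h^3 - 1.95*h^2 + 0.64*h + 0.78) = -1.0545*h^5 + 20.7215*h^4 - 20.7943*h^3 + 6.0859*h^2 + 8.3512*h + 0.1014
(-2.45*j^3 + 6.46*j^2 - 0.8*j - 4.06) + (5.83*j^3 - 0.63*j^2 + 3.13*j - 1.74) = 3.38*j^3 + 5.83*j^2 + 2.33*j - 5.8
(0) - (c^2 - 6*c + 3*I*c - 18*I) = -c^2 + 6*c - 3*I*c + 18*I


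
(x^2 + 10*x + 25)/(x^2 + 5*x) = (x + 5)/x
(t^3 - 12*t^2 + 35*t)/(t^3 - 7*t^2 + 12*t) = (t^2 - 12*t + 35)/(t^2 - 7*t + 12)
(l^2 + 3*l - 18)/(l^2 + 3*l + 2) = (l^2 + 3*l - 18)/(l^2 + 3*l + 2)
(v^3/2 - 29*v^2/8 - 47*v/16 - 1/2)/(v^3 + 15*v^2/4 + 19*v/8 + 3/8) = (v - 8)/(2*(v + 3))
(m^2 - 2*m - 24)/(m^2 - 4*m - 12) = (m + 4)/(m + 2)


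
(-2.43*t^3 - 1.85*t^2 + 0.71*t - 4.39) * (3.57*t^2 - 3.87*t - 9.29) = -8.6751*t^5 + 2.7996*t^4 + 32.2689*t^3 - 1.2335*t^2 + 10.3934*t + 40.7831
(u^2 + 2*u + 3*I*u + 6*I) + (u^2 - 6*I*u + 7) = 2*u^2 + 2*u - 3*I*u + 7 + 6*I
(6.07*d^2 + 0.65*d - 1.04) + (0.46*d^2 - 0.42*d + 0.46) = 6.53*d^2 + 0.23*d - 0.58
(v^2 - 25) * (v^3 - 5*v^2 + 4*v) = v^5 - 5*v^4 - 21*v^3 + 125*v^2 - 100*v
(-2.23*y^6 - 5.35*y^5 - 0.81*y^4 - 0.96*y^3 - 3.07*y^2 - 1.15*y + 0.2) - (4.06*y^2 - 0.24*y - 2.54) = -2.23*y^6 - 5.35*y^5 - 0.81*y^4 - 0.96*y^3 - 7.13*y^2 - 0.91*y + 2.74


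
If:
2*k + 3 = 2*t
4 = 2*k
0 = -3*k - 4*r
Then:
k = 2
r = -3/2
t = 7/2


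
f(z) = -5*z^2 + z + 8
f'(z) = 1 - 10*z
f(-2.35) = -21.96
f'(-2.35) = 24.50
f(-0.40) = 6.80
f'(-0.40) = 5.00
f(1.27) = 1.21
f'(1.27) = -11.70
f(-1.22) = -0.66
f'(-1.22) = 13.20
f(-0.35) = 7.04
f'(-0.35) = 4.50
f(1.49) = -1.61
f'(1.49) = -13.90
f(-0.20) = 7.60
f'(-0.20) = 3.00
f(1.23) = 1.67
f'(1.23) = -11.30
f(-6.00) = -178.00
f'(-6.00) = 61.00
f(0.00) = 8.00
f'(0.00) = 1.00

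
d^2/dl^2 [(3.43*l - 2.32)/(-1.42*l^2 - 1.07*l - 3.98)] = (-(2.84*l + 1.07)*(3.43*l - 2.32)*(5.68*l + 2.14) + (29.2236*l + 0.751400000000002)*(1.42*l^2 + 1.07*l + 3.98))/(1.42*l^2 + 1.07*l + 3.98)^3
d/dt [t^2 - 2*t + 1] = 2*t - 2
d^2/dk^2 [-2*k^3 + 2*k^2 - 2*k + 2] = 4 - 12*k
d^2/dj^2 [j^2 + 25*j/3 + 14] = 2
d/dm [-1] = 0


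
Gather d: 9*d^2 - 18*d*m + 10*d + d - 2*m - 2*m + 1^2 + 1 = 9*d^2 + d*(11 - 18*m) - 4*m + 2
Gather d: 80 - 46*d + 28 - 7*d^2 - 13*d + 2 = -7*d^2 - 59*d + 110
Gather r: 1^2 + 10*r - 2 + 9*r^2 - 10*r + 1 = 9*r^2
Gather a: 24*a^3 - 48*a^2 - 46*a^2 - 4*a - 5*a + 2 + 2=24*a^3 - 94*a^2 - 9*a + 4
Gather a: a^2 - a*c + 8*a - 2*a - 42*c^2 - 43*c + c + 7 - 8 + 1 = a^2 + a*(6 - c) - 42*c^2 - 42*c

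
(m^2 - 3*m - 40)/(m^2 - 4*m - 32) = (m + 5)/(m + 4)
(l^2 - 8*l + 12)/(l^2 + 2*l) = (l^2 - 8*l + 12)/(l*(l + 2))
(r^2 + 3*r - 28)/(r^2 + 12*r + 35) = (r - 4)/(r + 5)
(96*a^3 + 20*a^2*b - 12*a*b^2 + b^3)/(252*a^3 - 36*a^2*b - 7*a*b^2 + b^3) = (16*a^2 + 6*a*b - b^2)/(42*a^2 + a*b - b^2)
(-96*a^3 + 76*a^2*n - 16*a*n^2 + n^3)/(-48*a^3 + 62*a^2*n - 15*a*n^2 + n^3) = (2*a - n)/(a - n)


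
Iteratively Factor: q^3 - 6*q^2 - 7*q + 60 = (q + 3)*(q^2 - 9*q + 20) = (q - 5)*(q + 3)*(q - 4)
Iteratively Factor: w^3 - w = (w)*(w^2 - 1) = w*(w - 1)*(w + 1)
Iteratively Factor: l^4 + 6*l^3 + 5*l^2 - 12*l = (l - 1)*(l^3 + 7*l^2 + 12*l) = (l - 1)*(l + 4)*(l^2 + 3*l) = (l - 1)*(l + 3)*(l + 4)*(l)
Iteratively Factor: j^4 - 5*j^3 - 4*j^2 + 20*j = (j - 2)*(j^3 - 3*j^2 - 10*j) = (j - 2)*(j + 2)*(j^2 - 5*j) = (j - 5)*(j - 2)*(j + 2)*(j)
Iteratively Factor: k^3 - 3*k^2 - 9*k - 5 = (k + 1)*(k^2 - 4*k - 5) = (k + 1)^2*(k - 5)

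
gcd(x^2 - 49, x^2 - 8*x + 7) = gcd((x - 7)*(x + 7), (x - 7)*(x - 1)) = x - 7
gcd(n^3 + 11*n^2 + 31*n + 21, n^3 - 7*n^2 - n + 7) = n + 1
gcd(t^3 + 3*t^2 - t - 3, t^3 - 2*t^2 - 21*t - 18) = t^2 + 4*t + 3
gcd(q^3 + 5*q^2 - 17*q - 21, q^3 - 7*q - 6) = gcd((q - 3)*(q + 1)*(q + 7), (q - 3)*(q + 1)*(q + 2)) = q^2 - 2*q - 3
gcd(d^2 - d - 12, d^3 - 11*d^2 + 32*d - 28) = 1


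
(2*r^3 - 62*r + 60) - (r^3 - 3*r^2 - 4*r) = r^3 + 3*r^2 - 58*r + 60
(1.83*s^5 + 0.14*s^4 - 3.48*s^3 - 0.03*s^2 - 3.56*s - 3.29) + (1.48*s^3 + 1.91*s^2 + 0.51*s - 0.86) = 1.83*s^5 + 0.14*s^4 - 2.0*s^3 + 1.88*s^2 - 3.05*s - 4.15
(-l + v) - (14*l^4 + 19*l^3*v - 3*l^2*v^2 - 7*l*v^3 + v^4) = -14*l^4 - 19*l^3*v + 3*l^2*v^2 + 7*l*v^3 - l - v^4 + v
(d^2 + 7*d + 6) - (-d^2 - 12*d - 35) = 2*d^2 + 19*d + 41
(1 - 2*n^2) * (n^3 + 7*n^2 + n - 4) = -2*n^5 - 14*n^4 - n^3 + 15*n^2 + n - 4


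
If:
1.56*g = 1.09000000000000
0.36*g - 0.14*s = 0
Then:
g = 0.70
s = 1.80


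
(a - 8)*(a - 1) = a^2 - 9*a + 8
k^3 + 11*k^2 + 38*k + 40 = (k + 2)*(k + 4)*(k + 5)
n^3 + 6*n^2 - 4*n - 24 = (n - 2)*(n + 2)*(n + 6)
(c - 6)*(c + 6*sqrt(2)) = c^2 - 6*c + 6*sqrt(2)*c - 36*sqrt(2)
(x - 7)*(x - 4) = x^2 - 11*x + 28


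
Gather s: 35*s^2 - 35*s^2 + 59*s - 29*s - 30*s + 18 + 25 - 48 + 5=0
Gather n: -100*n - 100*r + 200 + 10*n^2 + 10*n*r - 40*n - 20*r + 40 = 10*n^2 + n*(10*r - 140) - 120*r + 240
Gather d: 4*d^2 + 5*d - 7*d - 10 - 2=4*d^2 - 2*d - 12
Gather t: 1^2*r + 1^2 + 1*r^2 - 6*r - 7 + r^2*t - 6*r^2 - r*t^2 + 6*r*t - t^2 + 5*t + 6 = -5*r^2 - 5*r + t^2*(-r - 1) + t*(r^2 + 6*r + 5)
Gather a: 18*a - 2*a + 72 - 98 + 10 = 16*a - 16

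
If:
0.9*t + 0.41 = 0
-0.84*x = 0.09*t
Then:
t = -0.46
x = 0.05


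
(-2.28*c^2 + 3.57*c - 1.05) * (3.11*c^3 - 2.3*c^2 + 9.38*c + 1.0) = -7.0908*c^5 + 16.3467*c^4 - 32.8629*c^3 + 33.6216*c^2 - 6.279*c - 1.05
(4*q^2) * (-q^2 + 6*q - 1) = -4*q^4 + 24*q^3 - 4*q^2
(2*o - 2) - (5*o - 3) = 1 - 3*o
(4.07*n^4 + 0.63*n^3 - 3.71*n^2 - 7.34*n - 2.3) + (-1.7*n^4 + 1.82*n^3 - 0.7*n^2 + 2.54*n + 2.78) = 2.37*n^4 + 2.45*n^3 - 4.41*n^2 - 4.8*n + 0.48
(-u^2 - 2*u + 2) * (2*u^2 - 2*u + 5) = -2*u^4 - 2*u^3 + 3*u^2 - 14*u + 10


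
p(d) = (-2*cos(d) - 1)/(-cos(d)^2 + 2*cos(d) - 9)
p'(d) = (-2*sin(d)*cos(d) + 2*sin(d))*(-2*cos(d) - 1)/(-cos(d)^2 + 2*cos(d) - 9)^2 + 2*sin(d)/(-cos(d)^2 + 2*cos(d) - 9) = 2*(cos(d)^2 + cos(d) - 10)*sin(d)/(sin(d)^2 + 2*cos(d) - 10)^2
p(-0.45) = 0.35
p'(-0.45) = 0.11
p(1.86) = 0.04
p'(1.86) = -0.21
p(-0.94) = 0.27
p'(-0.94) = 0.22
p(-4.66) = 0.10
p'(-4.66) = -0.24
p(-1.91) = 0.03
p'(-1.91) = 0.20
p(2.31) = -0.03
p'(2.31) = -0.13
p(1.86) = 0.04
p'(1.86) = -0.21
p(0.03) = 0.37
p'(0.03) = -0.01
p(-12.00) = 0.33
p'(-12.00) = -0.14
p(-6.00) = 0.36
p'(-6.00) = -0.07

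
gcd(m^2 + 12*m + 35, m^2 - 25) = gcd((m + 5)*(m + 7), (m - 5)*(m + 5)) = m + 5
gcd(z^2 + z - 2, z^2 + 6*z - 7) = z - 1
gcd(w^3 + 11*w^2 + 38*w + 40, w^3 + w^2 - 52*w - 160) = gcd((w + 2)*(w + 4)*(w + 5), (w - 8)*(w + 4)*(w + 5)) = w^2 + 9*w + 20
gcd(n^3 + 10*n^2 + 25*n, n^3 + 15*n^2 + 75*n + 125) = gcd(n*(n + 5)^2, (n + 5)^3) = n^2 + 10*n + 25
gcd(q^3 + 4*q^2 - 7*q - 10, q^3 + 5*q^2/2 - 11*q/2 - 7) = q^2 - q - 2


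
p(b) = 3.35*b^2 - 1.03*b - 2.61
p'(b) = 6.7*b - 1.03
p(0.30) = -2.62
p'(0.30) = 0.98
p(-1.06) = 2.25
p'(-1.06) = -8.13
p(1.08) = 0.19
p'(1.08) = 6.21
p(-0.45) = -1.47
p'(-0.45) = -4.04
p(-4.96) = 84.91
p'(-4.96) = -34.26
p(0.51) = -2.26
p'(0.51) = 2.39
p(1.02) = -0.18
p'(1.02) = 5.80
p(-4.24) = 61.98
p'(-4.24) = -29.44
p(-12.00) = 492.15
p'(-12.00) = -81.43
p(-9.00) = 278.01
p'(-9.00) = -61.33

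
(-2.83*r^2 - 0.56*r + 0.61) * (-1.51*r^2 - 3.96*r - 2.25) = 4.2733*r^4 + 12.0524*r^3 + 7.664*r^2 - 1.1556*r - 1.3725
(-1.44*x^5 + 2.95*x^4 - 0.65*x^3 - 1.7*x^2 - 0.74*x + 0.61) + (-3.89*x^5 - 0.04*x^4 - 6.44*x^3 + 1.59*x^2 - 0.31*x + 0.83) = -5.33*x^5 + 2.91*x^4 - 7.09*x^3 - 0.11*x^2 - 1.05*x + 1.44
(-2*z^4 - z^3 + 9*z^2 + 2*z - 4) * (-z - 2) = 2*z^5 + 5*z^4 - 7*z^3 - 20*z^2 + 8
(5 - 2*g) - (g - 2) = 7 - 3*g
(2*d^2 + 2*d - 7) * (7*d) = 14*d^3 + 14*d^2 - 49*d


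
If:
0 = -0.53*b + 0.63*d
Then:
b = 1.18867924528302*d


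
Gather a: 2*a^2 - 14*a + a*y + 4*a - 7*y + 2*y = 2*a^2 + a*(y - 10) - 5*y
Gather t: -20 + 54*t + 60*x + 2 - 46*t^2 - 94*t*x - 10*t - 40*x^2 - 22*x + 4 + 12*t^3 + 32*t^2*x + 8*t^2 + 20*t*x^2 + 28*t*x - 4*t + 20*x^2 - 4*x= 12*t^3 + t^2*(32*x - 38) + t*(20*x^2 - 66*x + 40) - 20*x^2 + 34*x - 14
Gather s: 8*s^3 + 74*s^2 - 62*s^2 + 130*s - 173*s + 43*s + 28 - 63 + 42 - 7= 8*s^3 + 12*s^2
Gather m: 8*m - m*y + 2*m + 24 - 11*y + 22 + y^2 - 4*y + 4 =m*(10 - y) + y^2 - 15*y + 50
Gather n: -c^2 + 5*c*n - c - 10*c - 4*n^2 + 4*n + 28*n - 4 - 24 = -c^2 - 11*c - 4*n^2 + n*(5*c + 32) - 28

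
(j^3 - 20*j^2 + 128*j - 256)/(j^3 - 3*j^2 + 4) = (j^3 - 20*j^2 + 128*j - 256)/(j^3 - 3*j^2 + 4)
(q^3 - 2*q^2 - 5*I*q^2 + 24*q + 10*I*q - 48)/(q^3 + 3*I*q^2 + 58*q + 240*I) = (q^2 + q*(-2 + 3*I) - 6*I)/(q^2 + 11*I*q - 30)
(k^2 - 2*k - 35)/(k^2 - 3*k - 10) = (-k^2 + 2*k + 35)/(-k^2 + 3*k + 10)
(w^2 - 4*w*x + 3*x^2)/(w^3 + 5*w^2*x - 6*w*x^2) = (w - 3*x)/(w*(w + 6*x))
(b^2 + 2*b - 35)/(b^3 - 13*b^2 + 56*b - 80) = (b + 7)/(b^2 - 8*b + 16)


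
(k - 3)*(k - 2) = k^2 - 5*k + 6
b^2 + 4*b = b*(b + 4)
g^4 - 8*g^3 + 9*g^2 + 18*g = g*(g - 6)*(g - 3)*(g + 1)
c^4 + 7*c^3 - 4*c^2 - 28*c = c*(c - 2)*(c + 2)*(c + 7)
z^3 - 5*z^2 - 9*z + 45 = (z - 5)*(z - 3)*(z + 3)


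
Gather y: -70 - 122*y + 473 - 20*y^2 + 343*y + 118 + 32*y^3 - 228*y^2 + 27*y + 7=32*y^3 - 248*y^2 + 248*y + 528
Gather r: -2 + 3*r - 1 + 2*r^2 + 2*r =2*r^2 + 5*r - 3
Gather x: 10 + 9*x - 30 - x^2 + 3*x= -x^2 + 12*x - 20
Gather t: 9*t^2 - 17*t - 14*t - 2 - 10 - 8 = 9*t^2 - 31*t - 20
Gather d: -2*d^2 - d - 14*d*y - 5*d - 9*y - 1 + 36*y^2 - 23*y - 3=-2*d^2 + d*(-14*y - 6) + 36*y^2 - 32*y - 4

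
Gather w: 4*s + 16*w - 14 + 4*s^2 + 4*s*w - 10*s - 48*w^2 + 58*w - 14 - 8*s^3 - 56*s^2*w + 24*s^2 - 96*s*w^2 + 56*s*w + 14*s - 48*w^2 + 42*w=-8*s^3 + 28*s^2 + 8*s + w^2*(-96*s - 96) + w*(-56*s^2 + 60*s + 116) - 28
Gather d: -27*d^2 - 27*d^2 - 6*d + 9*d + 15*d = -54*d^2 + 18*d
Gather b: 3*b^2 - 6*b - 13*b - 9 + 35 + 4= 3*b^2 - 19*b + 30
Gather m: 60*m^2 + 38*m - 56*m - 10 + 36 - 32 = 60*m^2 - 18*m - 6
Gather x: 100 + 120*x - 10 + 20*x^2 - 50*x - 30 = 20*x^2 + 70*x + 60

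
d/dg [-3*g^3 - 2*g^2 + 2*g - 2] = -9*g^2 - 4*g + 2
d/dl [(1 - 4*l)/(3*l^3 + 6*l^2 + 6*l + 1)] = (24*l^3 + 15*l^2 - 12*l - 10)/(9*l^6 + 36*l^5 + 72*l^4 + 78*l^3 + 48*l^2 + 12*l + 1)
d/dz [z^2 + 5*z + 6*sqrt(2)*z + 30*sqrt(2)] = 2*z + 5 + 6*sqrt(2)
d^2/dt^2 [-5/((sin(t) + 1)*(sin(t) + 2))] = 5*(4*sin(t)^3 + 5*sin(t)^2 - 10*sin(t) - 14)/((sin(t) + 1)^2*(sin(t) + 2)^3)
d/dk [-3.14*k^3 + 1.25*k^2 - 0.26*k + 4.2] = -9.42*k^2 + 2.5*k - 0.26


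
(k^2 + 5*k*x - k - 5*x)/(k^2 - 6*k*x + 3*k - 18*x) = (k^2 + 5*k*x - k - 5*x)/(k^2 - 6*k*x + 3*k - 18*x)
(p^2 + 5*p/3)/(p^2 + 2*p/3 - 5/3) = p/(p - 1)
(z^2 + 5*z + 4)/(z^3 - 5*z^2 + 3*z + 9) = (z + 4)/(z^2 - 6*z + 9)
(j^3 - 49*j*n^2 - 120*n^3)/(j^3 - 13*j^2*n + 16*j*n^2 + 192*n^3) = (j + 5*n)/(j - 8*n)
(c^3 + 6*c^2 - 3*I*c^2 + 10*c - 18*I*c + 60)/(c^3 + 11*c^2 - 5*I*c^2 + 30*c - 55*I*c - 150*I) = (c + 2*I)/(c + 5)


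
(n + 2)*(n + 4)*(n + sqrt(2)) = n^3 + sqrt(2)*n^2 + 6*n^2 + 8*n + 6*sqrt(2)*n + 8*sqrt(2)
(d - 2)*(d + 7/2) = d^2 + 3*d/2 - 7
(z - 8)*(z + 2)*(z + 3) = z^3 - 3*z^2 - 34*z - 48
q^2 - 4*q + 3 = (q - 3)*(q - 1)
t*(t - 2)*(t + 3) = t^3 + t^2 - 6*t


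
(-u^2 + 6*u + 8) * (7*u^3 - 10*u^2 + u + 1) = -7*u^5 + 52*u^4 - 5*u^3 - 75*u^2 + 14*u + 8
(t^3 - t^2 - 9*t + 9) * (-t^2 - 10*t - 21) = -t^5 - 9*t^4 - 2*t^3 + 102*t^2 + 99*t - 189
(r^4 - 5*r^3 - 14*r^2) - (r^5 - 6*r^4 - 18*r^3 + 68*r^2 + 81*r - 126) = -r^5 + 7*r^4 + 13*r^3 - 82*r^2 - 81*r + 126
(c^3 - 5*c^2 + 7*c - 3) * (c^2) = c^5 - 5*c^4 + 7*c^3 - 3*c^2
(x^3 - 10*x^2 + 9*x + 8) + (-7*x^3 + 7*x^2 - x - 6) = -6*x^3 - 3*x^2 + 8*x + 2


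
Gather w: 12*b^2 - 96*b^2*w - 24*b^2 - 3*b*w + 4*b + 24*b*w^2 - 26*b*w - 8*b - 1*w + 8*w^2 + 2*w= -12*b^2 - 4*b + w^2*(24*b + 8) + w*(-96*b^2 - 29*b + 1)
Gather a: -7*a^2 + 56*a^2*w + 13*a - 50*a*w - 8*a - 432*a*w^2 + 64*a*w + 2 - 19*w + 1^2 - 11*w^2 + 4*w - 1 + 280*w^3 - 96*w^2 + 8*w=a^2*(56*w - 7) + a*(-432*w^2 + 14*w + 5) + 280*w^3 - 107*w^2 - 7*w + 2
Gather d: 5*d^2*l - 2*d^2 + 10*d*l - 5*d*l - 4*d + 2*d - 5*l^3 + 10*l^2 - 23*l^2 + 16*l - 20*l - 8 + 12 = d^2*(5*l - 2) + d*(5*l - 2) - 5*l^3 - 13*l^2 - 4*l + 4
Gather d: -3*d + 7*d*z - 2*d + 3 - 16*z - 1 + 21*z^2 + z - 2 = d*(7*z - 5) + 21*z^2 - 15*z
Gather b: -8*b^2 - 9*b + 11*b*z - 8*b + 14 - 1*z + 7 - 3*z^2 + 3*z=-8*b^2 + b*(11*z - 17) - 3*z^2 + 2*z + 21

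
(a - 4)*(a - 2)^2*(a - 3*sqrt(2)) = a^4 - 8*a^3 - 3*sqrt(2)*a^3 + 20*a^2 + 24*sqrt(2)*a^2 - 60*sqrt(2)*a - 16*a + 48*sqrt(2)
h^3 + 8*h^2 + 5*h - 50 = (h - 2)*(h + 5)^2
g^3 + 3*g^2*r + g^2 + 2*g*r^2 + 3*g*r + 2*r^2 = (g + 1)*(g + r)*(g + 2*r)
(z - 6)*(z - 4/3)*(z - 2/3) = z^3 - 8*z^2 + 116*z/9 - 16/3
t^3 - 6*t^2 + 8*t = t*(t - 4)*(t - 2)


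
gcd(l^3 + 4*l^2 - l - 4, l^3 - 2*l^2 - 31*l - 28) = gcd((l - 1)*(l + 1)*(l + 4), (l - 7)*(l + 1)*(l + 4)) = l^2 + 5*l + 4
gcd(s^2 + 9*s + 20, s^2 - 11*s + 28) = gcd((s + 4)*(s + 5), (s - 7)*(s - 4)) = 1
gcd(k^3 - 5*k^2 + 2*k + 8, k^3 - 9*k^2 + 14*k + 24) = k^2 - 3*k - 4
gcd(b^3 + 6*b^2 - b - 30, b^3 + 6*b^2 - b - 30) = b^3 + 6*b^2 - b - 30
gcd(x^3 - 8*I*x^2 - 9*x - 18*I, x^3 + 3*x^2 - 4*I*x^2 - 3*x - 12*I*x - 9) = x - 3*I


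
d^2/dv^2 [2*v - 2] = 0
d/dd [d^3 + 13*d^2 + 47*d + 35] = 3*d^2 + 26*d + 47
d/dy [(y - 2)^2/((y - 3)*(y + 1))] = 2*(y^2 - 7*y + 10)/(y^4 - 4*y^3 - 2*y^2 + 12*y + 9)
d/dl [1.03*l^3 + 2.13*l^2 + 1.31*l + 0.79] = 3.09*l^2 + 4.26*l + 1.31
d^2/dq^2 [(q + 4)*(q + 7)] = 2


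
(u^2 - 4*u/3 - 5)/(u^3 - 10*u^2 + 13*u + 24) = (u + 5/3)/(u^2 - 7*u - 8)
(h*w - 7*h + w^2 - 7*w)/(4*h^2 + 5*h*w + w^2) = (w - 7)/(4*h + w)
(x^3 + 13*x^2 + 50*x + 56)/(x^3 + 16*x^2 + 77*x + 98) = (x + 4)/(x + 7)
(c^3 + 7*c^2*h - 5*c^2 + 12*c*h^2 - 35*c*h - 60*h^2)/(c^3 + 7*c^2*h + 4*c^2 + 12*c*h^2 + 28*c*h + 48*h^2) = (c - 5)/(c + 4)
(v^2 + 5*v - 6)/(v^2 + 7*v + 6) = (v - 1)/(v + 1)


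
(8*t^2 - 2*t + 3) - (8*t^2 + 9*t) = 3 - 11*t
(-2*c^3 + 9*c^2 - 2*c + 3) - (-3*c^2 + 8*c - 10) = -2*c^3 + 12*c^2 - 10*c + 13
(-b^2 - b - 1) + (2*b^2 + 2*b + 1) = b^2 + b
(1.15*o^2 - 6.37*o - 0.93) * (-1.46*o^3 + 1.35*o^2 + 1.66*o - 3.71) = -1.679*o^5 + 10.8527*o^4 - 5.3327*o^3 - 16.0962*o^2 + 22.0889*o + 3.4503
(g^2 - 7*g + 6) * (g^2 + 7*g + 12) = g^4 - 31*g^2 - 42*g + 72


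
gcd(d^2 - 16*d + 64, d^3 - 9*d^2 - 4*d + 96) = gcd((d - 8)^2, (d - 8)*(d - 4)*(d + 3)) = d - 8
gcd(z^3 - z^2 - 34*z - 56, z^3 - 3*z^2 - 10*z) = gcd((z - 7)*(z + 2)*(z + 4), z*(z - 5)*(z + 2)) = z + 2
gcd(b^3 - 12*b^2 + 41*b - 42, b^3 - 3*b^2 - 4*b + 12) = b^2 - 5*b + 6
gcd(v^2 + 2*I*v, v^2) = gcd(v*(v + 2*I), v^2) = v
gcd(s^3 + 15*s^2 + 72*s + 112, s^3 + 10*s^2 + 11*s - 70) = s + 7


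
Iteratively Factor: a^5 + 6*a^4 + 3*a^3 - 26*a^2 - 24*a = (a - 2)*(a^4 + 8*a^3 + 19*a^2 + 12*a) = a*(a - 2)*(a^3 + 8*a^2 + 19*a + 12) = a*(a - 2)*(a + 3)*(a^2 + 5*a + 4) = a*(a - 2)*(a + 1)*(a + 3)*(a + 4)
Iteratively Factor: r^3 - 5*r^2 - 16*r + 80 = (r - 4)*(r^2 - r - 20) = (r - 5)*(r - 4)*(r + 4)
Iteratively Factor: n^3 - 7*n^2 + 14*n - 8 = (n - 2)*(n^2 - 5*n + 4) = (n - 4)*(n - 2)*(n - 1)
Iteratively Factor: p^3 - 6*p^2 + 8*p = (p)*(p^2 - 6*p + 8) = p*(p - 4)*(p - 2)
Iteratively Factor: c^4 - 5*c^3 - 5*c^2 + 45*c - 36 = (c + 3)*(c^3 - 8*c^2 + 19*c - 12) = (c - 3)*(c + 3)*(c^2 - 5*c + 4) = (c - 3)*(c - 1)*(c + 3)*(c - 4)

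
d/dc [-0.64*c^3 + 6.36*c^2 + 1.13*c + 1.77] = -1.92*c^2 + 12.72*c + 1.13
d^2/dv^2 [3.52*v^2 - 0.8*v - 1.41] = 7.04000000000000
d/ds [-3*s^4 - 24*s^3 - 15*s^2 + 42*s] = -12*s^3 - 72*s^2 - 30*s + 42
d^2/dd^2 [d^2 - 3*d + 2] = 2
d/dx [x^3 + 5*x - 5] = 3*x^2 + 5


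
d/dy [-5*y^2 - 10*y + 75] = -10*y - 10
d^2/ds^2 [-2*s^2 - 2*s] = -4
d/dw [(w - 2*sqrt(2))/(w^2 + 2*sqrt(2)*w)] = (-w^2 + 4*sqrt(2)*w + 8)/(w^2*(w^2 + 4*sqrt(2)*w + 8))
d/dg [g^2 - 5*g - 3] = 2*g - 5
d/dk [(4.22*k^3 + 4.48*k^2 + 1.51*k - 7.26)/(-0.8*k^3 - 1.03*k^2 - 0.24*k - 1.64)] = (-0.762599999999999*k^4 + 0.390400000000001*k^3 - 37.7063*k^2 - 29.65*k - 4.2188)/(0.64*k^6 + 1.648*k^5 + 1.4449*k^4 + 3.1184*k^3 + 3.436*k^2 + 0.7872*k + 2.6896)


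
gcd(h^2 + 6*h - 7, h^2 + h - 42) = h + 7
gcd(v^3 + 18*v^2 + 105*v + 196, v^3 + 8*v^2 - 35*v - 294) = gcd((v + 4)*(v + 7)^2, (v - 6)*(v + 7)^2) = v^2 + 14*v + 49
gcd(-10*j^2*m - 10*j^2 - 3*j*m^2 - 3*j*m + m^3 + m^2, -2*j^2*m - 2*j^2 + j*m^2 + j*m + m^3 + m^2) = 2*j*m + 2*j + m^2 + m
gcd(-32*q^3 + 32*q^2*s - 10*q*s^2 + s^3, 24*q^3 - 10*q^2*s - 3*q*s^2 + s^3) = 8*q^2 - 6*q*s + s^2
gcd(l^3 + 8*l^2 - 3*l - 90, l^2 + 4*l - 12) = l + 6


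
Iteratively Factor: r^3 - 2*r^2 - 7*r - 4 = (r + 1)*(r^2 - 3*r - 4) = (r + 1)^2*(r - 4)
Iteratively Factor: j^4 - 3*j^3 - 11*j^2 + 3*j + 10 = (j + 1)*(j^3 - 4*j^2 - 7*j + 10) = (j - 1)*(j + 1)*(j^2 - 3*j - 10) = (j - 5)*(j - 1)*(j + 1)*(j + 2)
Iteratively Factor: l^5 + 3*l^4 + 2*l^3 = (l)*(l^4 + 3*l^3 + 2*l^2) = l^2*(l^3 + 3*l^2 + 2*l) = l^2*(l + 1)*(l^2 + 2*l) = l^3*(l + 1)*(l + 2)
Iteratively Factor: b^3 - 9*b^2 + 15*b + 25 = (b + 1)*(b^2 - 10*b + 25) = (b - 5)*(b + 1)*(b - 5)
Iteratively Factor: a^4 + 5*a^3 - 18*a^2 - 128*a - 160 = (a + 4)*(a^3 + a^2 - 22*a - 40) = (a + 2)*(a + 4)*(a^2 - a - 20) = (a - 5)*(a + 2)*(a + 4)*(a + 4)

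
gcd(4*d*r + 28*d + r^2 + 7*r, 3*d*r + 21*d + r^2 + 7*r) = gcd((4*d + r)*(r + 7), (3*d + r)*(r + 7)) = r + 7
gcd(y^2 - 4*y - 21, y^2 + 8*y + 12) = 1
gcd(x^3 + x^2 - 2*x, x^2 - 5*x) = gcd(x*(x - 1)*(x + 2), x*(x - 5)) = x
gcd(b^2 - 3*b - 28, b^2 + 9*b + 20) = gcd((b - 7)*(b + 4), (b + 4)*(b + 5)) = b + 4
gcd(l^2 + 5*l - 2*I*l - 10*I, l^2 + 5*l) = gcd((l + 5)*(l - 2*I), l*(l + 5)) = l + 5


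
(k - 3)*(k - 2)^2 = k^3 - 7*k^2 + 16*k - 12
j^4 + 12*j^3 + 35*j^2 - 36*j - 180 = (j - 2)*(j + 3)*(j + 5)*(j + 6)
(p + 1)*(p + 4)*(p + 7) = p^3 + 12*p^2 + 39*p + 28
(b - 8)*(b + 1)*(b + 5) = b^3 - 2*b^2 - 43*b - 40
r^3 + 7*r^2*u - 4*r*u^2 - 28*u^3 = (r - 2*u)*(r + 2*u)*(r + 7*u)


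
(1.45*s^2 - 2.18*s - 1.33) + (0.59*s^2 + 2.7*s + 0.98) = 2.04*s^2 + 0.52*s - 0.35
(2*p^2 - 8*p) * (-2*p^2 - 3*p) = -4*p^4 + 10*p^3 + 24*p^2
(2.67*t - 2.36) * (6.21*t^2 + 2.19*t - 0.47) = 16.5807*t^3 - 8.8083*t^2 - 6.4233*t + 1.1092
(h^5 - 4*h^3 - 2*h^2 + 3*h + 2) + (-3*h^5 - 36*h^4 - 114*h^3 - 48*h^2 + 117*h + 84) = -2*h^5 - 36*h^4 - 118*h^3 - 50*h^2 + 120*h + 86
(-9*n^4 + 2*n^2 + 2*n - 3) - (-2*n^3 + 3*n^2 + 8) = -9*n^4 + 2*n^3 - n^2 + 2*n - 11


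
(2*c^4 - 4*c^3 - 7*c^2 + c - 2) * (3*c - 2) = 6*c^5 - 16*c^4 - 13*c^3 + 17*c^2 - 8*c + 4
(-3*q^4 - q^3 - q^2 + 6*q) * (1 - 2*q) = 6*q^5 - q^4 + q^3 - 13*q^2 + 6*q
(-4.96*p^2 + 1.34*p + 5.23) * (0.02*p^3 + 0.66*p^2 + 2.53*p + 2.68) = -0.0992*p^5 - 3.2468*p^4 - 11.5598*p^3 - 6.4508*p^2 + 16.8231*p + 14.0164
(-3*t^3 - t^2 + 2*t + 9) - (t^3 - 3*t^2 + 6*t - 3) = -4*t^3 + 2*t^2 - 4*t + 12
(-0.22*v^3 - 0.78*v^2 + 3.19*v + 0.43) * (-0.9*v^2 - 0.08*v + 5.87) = 0.198*v^5 + 0.7196*v^4 - 4.1*v^3 - 5.2208*v^2 + 18.6909*v + 2.5241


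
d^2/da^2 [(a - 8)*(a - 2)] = 2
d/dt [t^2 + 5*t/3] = 2*t + 5/3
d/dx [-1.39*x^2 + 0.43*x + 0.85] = 0.43 - 2.78*x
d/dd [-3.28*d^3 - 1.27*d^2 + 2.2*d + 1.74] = -9.84*d^2 - 2.54*d + 2.2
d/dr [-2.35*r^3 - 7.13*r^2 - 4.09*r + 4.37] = -7.05*r^2 - 14.26*r - 4.09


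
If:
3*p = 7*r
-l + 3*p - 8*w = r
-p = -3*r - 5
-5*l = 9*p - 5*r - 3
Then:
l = 123/5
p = -35/2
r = -15/2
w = -87/10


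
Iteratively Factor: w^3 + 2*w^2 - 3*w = (w)*(w^2 + 2*w - 3) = w*(w - 1)*(w + 3)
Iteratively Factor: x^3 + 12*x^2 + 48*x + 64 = (x + 4)*(x^2 + 8*x + 16) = (x + 4)^2*(x + 4)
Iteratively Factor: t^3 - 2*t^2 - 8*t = (t - 4)*(t^2 + 2*t) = t*(t - 4)*(t + 2)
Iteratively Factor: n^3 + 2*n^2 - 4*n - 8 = (n + 2)*(n^2 - 4) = (n - 2)*(n + 2)*(n + 2)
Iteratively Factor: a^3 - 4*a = (a + 2)*(a^2 - 2*a) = (a - 2)*(a + 2)*(a)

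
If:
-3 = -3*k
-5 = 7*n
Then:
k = 1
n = -5/7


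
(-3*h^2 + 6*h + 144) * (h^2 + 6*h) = -3*h^4 - 12*h^3 + 180*h^2 + 864*h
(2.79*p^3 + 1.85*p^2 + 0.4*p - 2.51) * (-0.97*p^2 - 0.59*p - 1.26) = -2.7063*p^5 - 3.4406*p^4 - 4.9949*p^3 - 0.1323*p^2 + 0.9769*p + 3.1626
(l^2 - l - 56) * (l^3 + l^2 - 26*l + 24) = l^5 - 83*l^3 - 6*l^2 + 1432*l - 1344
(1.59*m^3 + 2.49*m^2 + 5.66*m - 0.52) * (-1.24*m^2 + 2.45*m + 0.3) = -1.9716*m^5 + 0.807900000000001*m^4 - 0.440899999999998*m^3 + 15.2588*m^2 + 0.424*m - 0.156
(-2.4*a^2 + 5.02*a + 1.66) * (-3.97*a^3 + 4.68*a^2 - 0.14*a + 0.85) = 9.528*a^5 - 31.1614*a^4 + 17.2394*a^3 + 5.026*a^2 + 4.0346*a + 1.411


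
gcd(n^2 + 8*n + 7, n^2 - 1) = n + 1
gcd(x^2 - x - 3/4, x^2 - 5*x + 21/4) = x - 3/2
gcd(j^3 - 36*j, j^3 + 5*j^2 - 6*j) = j^2 + 6*j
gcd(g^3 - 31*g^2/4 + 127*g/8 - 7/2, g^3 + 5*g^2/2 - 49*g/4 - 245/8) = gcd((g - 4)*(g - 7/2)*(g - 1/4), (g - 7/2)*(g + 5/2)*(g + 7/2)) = g - 7/2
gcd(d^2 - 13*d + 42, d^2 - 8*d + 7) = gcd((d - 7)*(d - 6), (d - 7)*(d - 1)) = d - 7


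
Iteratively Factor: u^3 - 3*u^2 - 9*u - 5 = (u + 1)*(u^2 - 4*u - 5) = (u + 1)^2*(u - 5)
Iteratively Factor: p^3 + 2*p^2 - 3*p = (p + 3)*(p^2 - p) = p*(p + 3)*(p - 1)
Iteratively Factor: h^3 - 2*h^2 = (h)*(h^2 - 2*h) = h*(h - 2)*(h)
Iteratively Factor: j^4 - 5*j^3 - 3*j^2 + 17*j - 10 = (j - 1)*(j^3 - 4*j^2 - 7*j + 10) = (j - 1)^2*(j^2 - 3*j - 10) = (j - 1)^2*(j + 2)*(j - 5)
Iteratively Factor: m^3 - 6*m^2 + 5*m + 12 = (m + 1)*(m^2 - 7*m + 12) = (m - 3)*(m + 1)*(m - 4)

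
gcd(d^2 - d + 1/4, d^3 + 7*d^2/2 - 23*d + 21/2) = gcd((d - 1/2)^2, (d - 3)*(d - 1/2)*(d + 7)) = d - 1/2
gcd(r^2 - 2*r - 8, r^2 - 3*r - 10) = r + 2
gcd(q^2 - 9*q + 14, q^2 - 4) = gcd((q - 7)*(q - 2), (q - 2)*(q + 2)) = q - 2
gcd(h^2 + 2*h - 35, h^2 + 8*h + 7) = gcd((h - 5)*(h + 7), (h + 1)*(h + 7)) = h + 7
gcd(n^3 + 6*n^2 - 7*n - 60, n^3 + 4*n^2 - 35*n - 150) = n + 5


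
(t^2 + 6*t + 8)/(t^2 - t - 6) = (t + 4)/(t - 3)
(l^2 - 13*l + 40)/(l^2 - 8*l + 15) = (l - 8)/(l - 3)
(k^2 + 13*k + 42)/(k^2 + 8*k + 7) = (k + 6)/(k + 1)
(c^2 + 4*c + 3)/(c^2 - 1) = (c + 3)/(c - 1)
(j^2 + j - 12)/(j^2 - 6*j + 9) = (j + 4)/(j - 3)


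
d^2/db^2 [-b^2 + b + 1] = -2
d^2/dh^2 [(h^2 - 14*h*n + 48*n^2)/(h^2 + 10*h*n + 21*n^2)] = 6*n*(-8*h^3 + 27*h^2*n + 774*h*n^2 + 2391*n^3)/(h^6 + 30*h^5*n + 363*h^4*n^2 + 2260*h^3*n^3 + 7623*h^2*n^4 + 13230*h*n^5 + 9261*n^6)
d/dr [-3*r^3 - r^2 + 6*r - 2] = -9*r^2 - 2*r + 6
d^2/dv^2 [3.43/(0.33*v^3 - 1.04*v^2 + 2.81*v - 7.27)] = ((7.1344 - 6.7914*v)*(0.33*v^3 - 1.04*v^2 + 2.81*v - 7.27) + 3.43*(0.99*v^2 - 2.08*v + 2.81)*(1.98*v^2 - 4.16*v + 5.62))/(0.33*v^3 - 1.04*v^2 + 2.81*v - 7.27)^3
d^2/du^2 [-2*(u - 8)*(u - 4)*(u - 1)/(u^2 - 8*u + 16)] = 48/(u^3 - 12*u^2 + 48*u - 64)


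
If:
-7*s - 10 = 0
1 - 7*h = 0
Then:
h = 1/7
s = -10/7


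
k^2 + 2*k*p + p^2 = (k + p)^2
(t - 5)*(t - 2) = t^2 - 7*t + 10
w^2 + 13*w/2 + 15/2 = (w + 3/2)*(w + 5)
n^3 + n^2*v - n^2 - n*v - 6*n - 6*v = (n - 3)*(n + 2)*(n + v)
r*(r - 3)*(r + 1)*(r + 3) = r^4 + r^3 - 9*r^2 - 9*r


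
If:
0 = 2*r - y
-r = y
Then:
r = 0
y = 0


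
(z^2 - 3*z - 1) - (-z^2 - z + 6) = 2*z^2 - 2*z - 7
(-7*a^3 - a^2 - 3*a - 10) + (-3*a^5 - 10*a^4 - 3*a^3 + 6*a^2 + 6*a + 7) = -3*a^5 - 10*a^4 - 10*a^3 + 5*a^2 + 3*a - 3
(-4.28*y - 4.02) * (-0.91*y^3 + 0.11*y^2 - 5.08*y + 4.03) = 3.8948*y^4 + 3.1874*y^3 + 21.3002*y^2 + 3.17319999999999*y - 16.2006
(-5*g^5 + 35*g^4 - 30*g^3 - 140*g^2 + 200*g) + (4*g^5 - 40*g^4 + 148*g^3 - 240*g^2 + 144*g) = -g^5 - 5*g^4 + 118*g^3 - 380*g^2 + 344*g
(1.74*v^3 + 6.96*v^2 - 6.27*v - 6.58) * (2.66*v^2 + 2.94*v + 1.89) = 4.6284*v^5 + 23.6292*v^4 + 7.0728*v^3 - 22.7822*v^2 - 31.1955*v - 12.4362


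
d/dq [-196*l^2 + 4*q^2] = 8*q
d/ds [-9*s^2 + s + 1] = 1 - 18*s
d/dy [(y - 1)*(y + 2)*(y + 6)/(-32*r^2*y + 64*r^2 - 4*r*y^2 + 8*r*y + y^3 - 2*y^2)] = ((y - 1)*(y + 2)*(y + 6)*(32*r^2 + 8*r*y - 8*r - 3*y^2 + 4*y) - ((y - 1)*(y + 2) + (y - 1)*(y + 6) + (y + 2)*(y + 6))*(32*r^2*y - 64*r^2 + 4*r*y^2 - 8*r*y - y^3 + 2*y^2))/(32*r^2*y - 64*r^2 + 4*r*y^2 - 8*r*y - y^3 + 2*y^2)^2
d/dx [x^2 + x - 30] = 2*x + 1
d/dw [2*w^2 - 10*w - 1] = 4*w - 10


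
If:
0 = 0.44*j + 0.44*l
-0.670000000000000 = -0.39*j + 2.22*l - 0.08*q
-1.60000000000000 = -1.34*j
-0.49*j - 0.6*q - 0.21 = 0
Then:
No Solution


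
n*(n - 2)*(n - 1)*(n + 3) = n^4 - 7*n^2 + 6*n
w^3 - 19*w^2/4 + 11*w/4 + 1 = (w - 4)*(w - 1)*(w + 1/4)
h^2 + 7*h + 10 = (h + 2)*(h + 5)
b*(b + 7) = b^2 + 7*b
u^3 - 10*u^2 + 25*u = u*(u - 5)^2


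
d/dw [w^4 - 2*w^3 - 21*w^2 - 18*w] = 4*w^3 - 6*w^2 - 42*w - 18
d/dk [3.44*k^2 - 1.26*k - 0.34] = 6.88*k - 1.26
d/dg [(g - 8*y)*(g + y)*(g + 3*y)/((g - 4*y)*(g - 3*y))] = (g^4 - 14*g^3*y + 93*g^2*y^2 - 48*g*y^3 - 516*y^4)/(g^4 - 14*g^3*y + 73*g^2*y^2 - 168*g*y^3 + 144*y^4)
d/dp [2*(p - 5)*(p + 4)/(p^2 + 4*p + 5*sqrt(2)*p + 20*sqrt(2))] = 10*(1 + sqrt(2))/(p^2 + 10*sqrt(2)*p + 50)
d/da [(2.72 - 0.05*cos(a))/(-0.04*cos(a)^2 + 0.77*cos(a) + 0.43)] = (0.002*cos(a)^2 - 0.2176*cos(a) + 2.1159)*sin(a)/(0.0016*cos(a)^4 - 0.0616*cos(a)^3 + 0.5585*cos(a)^2 + 0.6622*cos(a) + 0.1849)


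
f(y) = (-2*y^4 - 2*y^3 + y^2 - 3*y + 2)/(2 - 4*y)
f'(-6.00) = 45.13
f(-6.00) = -80.92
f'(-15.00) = 315.13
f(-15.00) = -1519.81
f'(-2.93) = 8.62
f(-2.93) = -5.66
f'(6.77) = 79.03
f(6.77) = 191.16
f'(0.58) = 16.15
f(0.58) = 0.06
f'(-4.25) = 20.85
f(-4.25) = -24.53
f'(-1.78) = 2.23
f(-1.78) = 0.19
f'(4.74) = 40.94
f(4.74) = 71.48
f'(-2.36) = 4.95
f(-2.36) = -1.84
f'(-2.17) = 3.95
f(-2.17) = -1.00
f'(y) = (-8*y^3 - 6*y^2 + 2*y - 3)/(2 - 4*y) + 4*(-2*y^4 - 2*y^3 + y^2 - 3*y + 2)/(2 - 4*y)^2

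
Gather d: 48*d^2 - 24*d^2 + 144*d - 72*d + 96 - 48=24*d^2 + 72*d + 48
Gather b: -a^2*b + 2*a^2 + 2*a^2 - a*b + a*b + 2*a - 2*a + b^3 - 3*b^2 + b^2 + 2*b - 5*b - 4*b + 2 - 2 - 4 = 4*a^2 + b^3 - 2*b^2 + b*(-a^2 - 7) - 4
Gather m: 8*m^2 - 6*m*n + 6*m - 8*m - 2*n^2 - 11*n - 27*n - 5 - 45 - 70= 8*m^2 + m*(-6*n - 2) - 2*n^2 - 38*n - 120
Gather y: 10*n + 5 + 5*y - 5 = 10*n + 5*y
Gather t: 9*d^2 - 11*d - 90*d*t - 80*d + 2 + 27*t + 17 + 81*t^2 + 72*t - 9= 9*d^2 - 91*d + 81*t^2 + t*(99 - 90*d) + 10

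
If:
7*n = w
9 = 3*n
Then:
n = 3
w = 21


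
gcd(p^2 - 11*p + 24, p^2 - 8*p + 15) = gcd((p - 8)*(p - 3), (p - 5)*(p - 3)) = p - 3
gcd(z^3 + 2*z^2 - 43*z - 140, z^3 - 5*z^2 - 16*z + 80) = z + 4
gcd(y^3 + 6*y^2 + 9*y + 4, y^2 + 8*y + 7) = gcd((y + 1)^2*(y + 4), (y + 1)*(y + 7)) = y + 1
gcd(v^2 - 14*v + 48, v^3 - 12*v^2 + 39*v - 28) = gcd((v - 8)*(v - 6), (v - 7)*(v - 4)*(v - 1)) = 1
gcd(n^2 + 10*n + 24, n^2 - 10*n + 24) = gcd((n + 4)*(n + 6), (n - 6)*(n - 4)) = 1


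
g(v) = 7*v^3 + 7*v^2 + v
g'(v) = 21*v^2 + 14*v + 1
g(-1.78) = -19.08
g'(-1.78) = 42.62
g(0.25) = 0.80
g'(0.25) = 5.81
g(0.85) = 10.21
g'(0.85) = 28.07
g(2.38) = 136.40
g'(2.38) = 153.27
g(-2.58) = -76.20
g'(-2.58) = 104.66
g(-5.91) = -1206.39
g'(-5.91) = 651.75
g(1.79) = 64.37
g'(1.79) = 93.35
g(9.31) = 6264.72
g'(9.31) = 1951.54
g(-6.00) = -1266.00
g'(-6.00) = 673.00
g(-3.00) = -129.00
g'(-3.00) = 148.00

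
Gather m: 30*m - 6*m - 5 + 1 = 24*m - 4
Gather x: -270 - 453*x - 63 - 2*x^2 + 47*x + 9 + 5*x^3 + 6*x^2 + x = 5*x^3 + 4*x^2 - 405*x - 324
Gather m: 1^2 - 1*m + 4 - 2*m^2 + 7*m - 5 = -2*m^2 + 6*m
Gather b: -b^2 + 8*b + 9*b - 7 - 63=-b^2 + 17*b - 70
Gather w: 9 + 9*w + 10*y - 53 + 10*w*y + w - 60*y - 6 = w*(10*y + 10) - 50*y - 50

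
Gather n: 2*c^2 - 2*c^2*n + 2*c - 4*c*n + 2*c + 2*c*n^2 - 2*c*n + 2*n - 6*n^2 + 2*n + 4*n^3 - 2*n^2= 2*c^2 + 4*c + 4*n^3 + n^2*(2*c - 8) + n*(-2*c^2 - 6*c + 4)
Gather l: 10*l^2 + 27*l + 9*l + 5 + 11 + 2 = 10*l^2 + 36*l + 18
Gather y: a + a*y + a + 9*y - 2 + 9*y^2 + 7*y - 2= 2*a + 9*y^2 + y*(a + 16) - 4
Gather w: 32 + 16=48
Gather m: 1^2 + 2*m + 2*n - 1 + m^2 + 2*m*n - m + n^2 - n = m^2 + m*(2*n + 1) + n^2 + n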